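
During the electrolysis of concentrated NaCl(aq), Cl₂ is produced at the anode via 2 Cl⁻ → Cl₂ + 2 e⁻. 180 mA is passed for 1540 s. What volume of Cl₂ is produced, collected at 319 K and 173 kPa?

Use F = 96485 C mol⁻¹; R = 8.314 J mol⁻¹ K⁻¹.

Q = I·t = 0.1800 A × 1540.0 s = 277.2 C.
n(e⁻) = Q/F = 277.2 / 96485 = 0.002873 mol.
2 electrons are transferred per Cl₂ molecule, so n(Cl₂) = 0.002873 / 2 = 0.001436 mol.
V = nRT/P = (0.001436 × 8.314 × 319) / (173 × 10³ Pa) = 2.20 × 10⁻⁵ m³ = 0.0220 L.

0.0220 L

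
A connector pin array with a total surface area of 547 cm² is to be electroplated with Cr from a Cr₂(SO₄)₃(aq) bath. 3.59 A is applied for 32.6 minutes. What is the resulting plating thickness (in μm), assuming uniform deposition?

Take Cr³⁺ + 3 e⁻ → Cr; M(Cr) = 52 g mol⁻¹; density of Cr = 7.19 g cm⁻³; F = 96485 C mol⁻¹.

3.21 μm

Q = I·t = 3.590 × 1956.0 = 7022 C; n(e⁻) = 0.07278 mol.
n(Cr) = n(e⁻)/3 = 0.02426 mol, so m = 0.02426 × 52 = 1.261 g.
Volume = m/ρ = 1.261 / 7.19 = 0.1755 cm³.
Thickness = V/A = 0.1755 / 547 = 3.21 × 10⁻⁴ cm = 3.21 μm.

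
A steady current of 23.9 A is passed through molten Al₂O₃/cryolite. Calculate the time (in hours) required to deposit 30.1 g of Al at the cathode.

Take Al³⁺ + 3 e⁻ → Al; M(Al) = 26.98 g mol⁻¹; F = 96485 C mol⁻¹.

n(Al) = m/M = 30.1 / 26.98 = 1.116 mol.
Each Al atom requires 3 electrons, so n(e⁻) = 3 × 1.116 = 3.347 mol.
Q = n(e⁻)·F = 3.347 × 96485 = 322900 C.
t = Q/I = 322900 / 23.90 A = 13510 s = 3.75 h.

3.75 h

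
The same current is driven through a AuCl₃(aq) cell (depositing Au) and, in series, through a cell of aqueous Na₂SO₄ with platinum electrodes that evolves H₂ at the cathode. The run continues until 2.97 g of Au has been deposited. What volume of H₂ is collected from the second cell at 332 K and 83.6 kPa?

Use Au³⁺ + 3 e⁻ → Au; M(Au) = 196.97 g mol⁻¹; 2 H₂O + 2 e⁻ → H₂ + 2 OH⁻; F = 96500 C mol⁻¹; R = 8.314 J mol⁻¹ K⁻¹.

n(Au) = 2.97 / 196.97 = 0.01508 mol, so n(e⁻) = 3 × 0.01508 = 0.04524 mol.
The cells are in series, so the same 0.04524 mol of electrons passes through the second cell.
2 H₂O + 2 e⁻ → H₂ + 2 OH⁻ — 2 mol e⁻ per mol H₂, so n(H₂) = 0.04524/2 = 0.02262 mol.
V = nRT/P = (0.02262 × 8.314 × 332) / (83.6 × 10³) = 7.47 × 10⁻⁴ m³ = 0.747 L.

0.747 L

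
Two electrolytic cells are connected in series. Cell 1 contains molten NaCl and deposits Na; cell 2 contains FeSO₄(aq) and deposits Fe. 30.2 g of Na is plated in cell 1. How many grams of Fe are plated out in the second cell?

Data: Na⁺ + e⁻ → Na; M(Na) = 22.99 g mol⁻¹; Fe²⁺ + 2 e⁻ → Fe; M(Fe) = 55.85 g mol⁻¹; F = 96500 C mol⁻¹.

36.7 g

n(Na) = 30.2 / 22.99 = 1.314 mol.
Since Na⁺ + e⁻ → Na, n(e⁻) passed = 1 × 1.314 = 1.314 mol.
Cells in series carry the same charge, so the same 1.314 mol of electrons passes through cell 2.
Fe²⁺ + 2 e⁻ → Fe, so n(Fe) = 1.314 / 2 = 0.6568 mol.
m(Fe) = 0.6568 × 55.85 = 36.7 g.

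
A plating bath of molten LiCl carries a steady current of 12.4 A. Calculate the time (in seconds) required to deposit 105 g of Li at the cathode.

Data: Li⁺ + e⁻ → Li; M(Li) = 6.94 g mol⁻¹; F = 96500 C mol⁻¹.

1.18 × 10⁵ s

n(Li) = m/M = 105 / 6.94 = 15.13 mol.
Each Li atom requires 1 electron, so n(e⁻) = 1 × 15.13 = 15.13 mol.
Q = n(e⁻)·F = 15.13 × 96500 = 1460000 C.
t = Q/I = 1460000 / 12.40 A = 117700 s.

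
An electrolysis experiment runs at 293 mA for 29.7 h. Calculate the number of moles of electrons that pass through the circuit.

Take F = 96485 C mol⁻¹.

Q = I·t = 0.2930 A × 106920 s = 31330 C.
n(e⁻) = Q/F = 31330 / 96485 = 0.325 mol.

0.325 mol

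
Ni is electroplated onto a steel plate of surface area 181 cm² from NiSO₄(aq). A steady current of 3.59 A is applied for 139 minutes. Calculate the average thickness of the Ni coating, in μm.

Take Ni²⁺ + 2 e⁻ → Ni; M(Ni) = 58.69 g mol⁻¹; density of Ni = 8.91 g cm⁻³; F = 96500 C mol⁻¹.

56.5 μm

Q = I·t = 3.590 × 8340.0 = 29940 C; n(e⁻) = 0.3103 mol.
n(Ni) = n(e⁻)/2 = 0.1551 mol, so m = 0.1551 × 58.69 = 9.105 g.
Volume = m/ρ = 9.105 / 8.91 = 1.022 cm³.
Thickness = V/A = 1.022 / 181 = 0.00565 cm = 56.5 μm.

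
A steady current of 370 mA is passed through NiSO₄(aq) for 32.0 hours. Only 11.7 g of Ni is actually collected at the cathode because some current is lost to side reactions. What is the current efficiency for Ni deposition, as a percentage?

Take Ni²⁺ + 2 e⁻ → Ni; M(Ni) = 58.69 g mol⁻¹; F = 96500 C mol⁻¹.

90.3 %

Q = I·t = 0.3700 × 115200 = 42620 C; n(e⁻) = 42620/96500 = 0.4417 mol.
Theoretical n(Ni) = n(e⁻)/2 = 0.2208 mol, i.e. m_theo = 0.2208 × 58.69 = 12.96 g.
Efficiency = m_actual / m_theo = 11.7 / 12.96 = 90.3 %.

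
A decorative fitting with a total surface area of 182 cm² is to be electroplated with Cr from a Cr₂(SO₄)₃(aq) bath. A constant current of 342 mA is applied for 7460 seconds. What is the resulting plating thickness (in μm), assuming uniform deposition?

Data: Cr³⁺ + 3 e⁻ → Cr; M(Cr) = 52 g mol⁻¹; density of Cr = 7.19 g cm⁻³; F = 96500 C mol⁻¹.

Q = I·t = 0.3420 × 7460.0 = 2551 C; n(e⁻) = 0.02644 mol.
n(Cr) = n(e⁻)/3 = 0.008813 mol, so m = 0.008813 × 52 = 0.4583 g.
Volume = m/ρ = 0.4583 / 7.19 = 0.06374 cm³.
Thickness = V/A = 0.06374 / 182 = 3.50 × 10⁻⁴ cm = 3.50 μm.

3.50 μm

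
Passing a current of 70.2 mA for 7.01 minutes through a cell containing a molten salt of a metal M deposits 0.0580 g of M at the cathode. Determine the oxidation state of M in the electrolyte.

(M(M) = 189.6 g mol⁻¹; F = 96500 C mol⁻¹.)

+1

Q = I·t = 0.07020 A × 420.60 s = 29.53 C, so n(e⁻) = 29.53/96500 = 0.0003060 mol.
n(M) deposited = 0.0580 / 189.6 = 0.0003059 mol.
Electrons per atom = n(e⁻)/n(M) = 0.0003060 / 0.0003059 = 1.00 ≈ 1, so the ion is M⁺.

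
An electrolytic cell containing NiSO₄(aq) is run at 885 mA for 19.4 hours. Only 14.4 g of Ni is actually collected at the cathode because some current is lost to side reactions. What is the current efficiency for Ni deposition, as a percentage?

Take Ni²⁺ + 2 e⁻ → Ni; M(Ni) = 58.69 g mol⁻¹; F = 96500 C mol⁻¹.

76.6 %

Q = I·t = 0.8850 × 69840 = 61810 C; n(e⁻) = 61810/96500 = 0.6405 mol.
Theoretical n(Ni) = n(e⁻)/2 = 0.3203 mol, i.e. m_theo = 0.3203 × 58.69 = 18.80 g.
Efficiency = m_actual / m_theo = 14.4 / 18.80 = 76.6 %.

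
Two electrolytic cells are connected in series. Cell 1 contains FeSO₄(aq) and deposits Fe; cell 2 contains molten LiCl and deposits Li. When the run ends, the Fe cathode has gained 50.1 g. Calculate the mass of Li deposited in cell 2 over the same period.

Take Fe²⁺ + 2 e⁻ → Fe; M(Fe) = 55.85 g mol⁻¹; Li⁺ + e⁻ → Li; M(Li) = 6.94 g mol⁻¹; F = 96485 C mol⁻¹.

n(Fe) = 50.1 / 55.85 = 0.8970 mol.
Since Fe²⁺ + 2 e⁻ → Fe, n(e⁻) passed = 2 × 0.8970 = 1.794 mol.
Cells in series carry the same charge, so the same 1.794 mol of electrons passes through cell 2.
Li⁺ + e⁻ → Li, so n(Li) = 1.794 / 1 = 1.794 mol.
m(Li) = 1.794 × 6.94 = 12.5 g.

12.5 g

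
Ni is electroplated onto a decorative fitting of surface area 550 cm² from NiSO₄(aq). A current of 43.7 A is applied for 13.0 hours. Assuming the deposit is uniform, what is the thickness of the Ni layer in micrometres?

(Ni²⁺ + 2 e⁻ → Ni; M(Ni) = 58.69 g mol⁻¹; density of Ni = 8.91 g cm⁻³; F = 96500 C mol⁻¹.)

1270 μm

Q = I·t = 43.70 × 46800 = 2045000 C; n(e⁻) = 21.19 mol.
n(Ni) = n(e⁻)/2 = 10.60 mol, so m = 10.60 × 58.69 = 621.9 g.
Volume = m/ρ = 621.9 / 8.91 = 69.80 cm³.
Thickness = V/A = 69.80 / 550 = 0.127 cm = 1270 μm.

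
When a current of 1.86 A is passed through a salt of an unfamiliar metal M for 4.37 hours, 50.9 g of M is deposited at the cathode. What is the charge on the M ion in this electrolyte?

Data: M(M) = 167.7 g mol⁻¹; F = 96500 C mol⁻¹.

+1

Q = I·t = 1.860 A × 15732 s = 29260 C, so n(e⁻) = 29260/96500 = 0.3032 mol.
n(M) deposited = 50.9 / 167.7 = 0.3035 mol.
Electrons per atom = n(e⁻)/n(M) = 0.3032 / 0.3035 = 0.999 ≈ 1, so the ion is M⁺.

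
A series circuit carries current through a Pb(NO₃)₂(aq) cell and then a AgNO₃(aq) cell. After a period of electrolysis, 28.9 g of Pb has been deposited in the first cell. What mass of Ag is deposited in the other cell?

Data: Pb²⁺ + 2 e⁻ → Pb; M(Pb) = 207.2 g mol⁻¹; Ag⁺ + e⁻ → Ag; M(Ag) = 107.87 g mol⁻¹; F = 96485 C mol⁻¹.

n(Pb) = 28.9 / 207.2 = 0.1395 mol.
Since Pb²⁺ + 2 e⁻ → Pb, n(e⁻) passed = 2 × 0.1395 = 0.2790 mol.
Cells in series carry the same charge, so the same 0.2790 mol of electrons passes through cell 2.
Ag⁺ + e⁻ → Ag, so n(Ag) = 0.2790 / 1 = 0.2790 mol.
m(Ag) = 0.2790 × 107.87 = 30.1 g.

30.1 g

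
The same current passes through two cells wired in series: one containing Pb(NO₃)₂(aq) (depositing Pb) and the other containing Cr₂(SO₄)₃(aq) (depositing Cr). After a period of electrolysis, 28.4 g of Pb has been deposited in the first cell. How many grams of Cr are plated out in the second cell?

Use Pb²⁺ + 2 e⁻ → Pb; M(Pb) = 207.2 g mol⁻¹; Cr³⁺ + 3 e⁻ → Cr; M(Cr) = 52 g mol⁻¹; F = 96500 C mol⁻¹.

4.75 g

n(Pb) = 28.4 / 207.2 = 0.1371 mol.
Since Pb²⁺ + 2 e⁻ → Pb, n(e⁻) passed = 2 × 0.1371 = 0.2741 mol.
Cells in series carry the same charge, so the same 0.2741 mol of electrons passes through cell 2.
Cr³⁺ + 3 e⁻ → Cr, so n(Cr) = 0.2741 / 3 = 0.09138 mol.
m(Cr) = 0.09138 × 52 = 4.75 g.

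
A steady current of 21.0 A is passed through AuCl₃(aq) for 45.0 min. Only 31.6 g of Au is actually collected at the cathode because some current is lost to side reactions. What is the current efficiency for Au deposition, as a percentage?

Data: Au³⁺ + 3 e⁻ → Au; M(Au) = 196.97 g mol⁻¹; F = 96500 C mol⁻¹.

81.9 %

Q = I·t = 21.00 × 2700.0 = 56700 C; n(e⁻) = 56700/96500 = 0.5876 mol.
Theoretical n(Au) = n(e⁻)/3 = 0.1959 mol, i.e. m_theo = 0.1959 × 196.97 = 38.58 g.
Efficiency = m_actual / m_theo = 31.6 / 38.58 = 81.9 %.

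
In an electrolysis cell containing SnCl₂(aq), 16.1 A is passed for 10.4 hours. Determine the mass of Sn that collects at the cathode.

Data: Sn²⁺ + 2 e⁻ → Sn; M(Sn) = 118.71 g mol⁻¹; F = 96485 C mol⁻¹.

Q = I·t = 16.10 A × 37440 s = 602800 C.
n(e⁻) = Q/F = 602800 / 96485 = 6.247 mol.
Sn²⁺ + 2 e⁻ → Sn, so n(Sn) = n(e⁻)/2 = 3.124 mol.
m = n·M = 3.124 × 118.71 = 371 g.

371 g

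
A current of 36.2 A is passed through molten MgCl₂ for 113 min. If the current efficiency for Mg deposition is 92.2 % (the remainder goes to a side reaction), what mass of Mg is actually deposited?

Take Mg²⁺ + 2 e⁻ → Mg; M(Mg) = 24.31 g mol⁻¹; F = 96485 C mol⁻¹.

28.5 g

Q = I·t = 36.20 × 6780.0 = 245400 C.
n(e⁻) = 245400/96485 = 2.544 mol; theoretically n(Mg) = 2.544/2 = 1.272 mol, m_theo = 30.92 g.
At 92.2 % efficiency, m_actual = 0.922 × 30.92 = 28.5 g.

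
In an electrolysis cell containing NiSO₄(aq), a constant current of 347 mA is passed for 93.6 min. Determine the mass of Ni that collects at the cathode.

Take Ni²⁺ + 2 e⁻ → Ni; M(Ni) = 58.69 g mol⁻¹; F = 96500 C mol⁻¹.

Q = I·t = 0.3470 A × 5616.0 s = 1949 C.
n(e⁻) = Q/F = 1949 / 96500 = 0.02019 mol.
Ni²⁺ + 2 e⁻ → Ni, so n(Ni) = n(e⁻)/2 = 0.01010 mol.
m = n·M = 0.01010 × 58.69 = 0.593 g.

0.593 g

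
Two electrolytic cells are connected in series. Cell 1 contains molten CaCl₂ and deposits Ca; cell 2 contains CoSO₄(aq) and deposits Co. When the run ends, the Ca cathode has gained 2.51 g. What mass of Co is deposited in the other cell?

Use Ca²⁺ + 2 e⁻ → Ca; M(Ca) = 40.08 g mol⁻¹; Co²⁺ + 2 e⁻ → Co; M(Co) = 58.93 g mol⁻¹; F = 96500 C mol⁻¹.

n(Ca) = 2.51 / 40.08 = 0.06262 mol.
Since Ca²⁺ + 2 e⁻ → Ca, n(e⁻) passed = 2 × 0.06262 = 0.1252 mol.
Cells in series carry the same charge, so the same 0.1252 mol of electrons passes through cell 2.
Co²⁺ + 2 e⁻ → Co, so n(Co) = 0.1252 / 2 = 0.06262 mol.
m(Co) = 0.06262 × 58.93 = 3.69 g.

3.69 g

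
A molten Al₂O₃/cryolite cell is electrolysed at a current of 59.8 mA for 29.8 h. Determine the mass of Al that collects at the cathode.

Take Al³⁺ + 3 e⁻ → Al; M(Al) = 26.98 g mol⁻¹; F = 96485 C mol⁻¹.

0.598 g

Q = I·t = 0.05980 A × 107280 s = 6415 C.
n(e⁻) = Q/F = 6415 / 96485 = 0.06649 mol.
Al³⁺ + 3 e⁻ → Al, so n(Al) = n(e⁻)/3 = 0.02216 mol.
m = n·M = 0.02216 × 26.98 = 0.598 g.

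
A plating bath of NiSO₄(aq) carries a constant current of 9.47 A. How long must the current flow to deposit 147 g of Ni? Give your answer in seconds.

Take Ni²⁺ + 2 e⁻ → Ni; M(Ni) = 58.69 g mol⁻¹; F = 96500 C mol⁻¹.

n(Ni) = m/M = 147 / 58.69 = 2.505 mol.
Each Ni atom requires 2 electrons, so n(e⁻) = 2 × 2.505 = 5.009 mol.
Q = n(e⁻)·F = 5.009 × 96500 = 483400 C.
t = Q/I = 483400 / 9.470 A = 51050 s.

51000 s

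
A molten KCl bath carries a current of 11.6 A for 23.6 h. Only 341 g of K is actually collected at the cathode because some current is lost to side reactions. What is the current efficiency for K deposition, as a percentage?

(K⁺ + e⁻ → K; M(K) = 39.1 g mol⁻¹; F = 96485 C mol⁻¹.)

85.4 %

Q = I·t = 11.60 × 84960 = 985500 C; n(e⁻) = 985500/96485 = 10.21 mol.
Theoretical n(K) = n(e⁻)/1 = 10.21 mol, i.e. m_theo = 10.21 × 39.1 = 399.4 g.
Efficiency = m_actual / m_theo = 341 / 399.4 = 85.4 %.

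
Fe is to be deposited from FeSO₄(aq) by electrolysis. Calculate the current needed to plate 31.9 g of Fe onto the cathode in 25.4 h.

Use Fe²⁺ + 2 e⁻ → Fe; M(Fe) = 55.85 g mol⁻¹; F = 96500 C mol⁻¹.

1.21 A

n(Fe) = 31.9 / 55.85 = 0.5712 mol.
n(e⁻) = 2 × 0.5712 = 1.142 mol.
Q = n(e⁻)·F = 1.142 × 96500 = 110200 C.
I = Q/t = 110200 / 91440 s = 1.21 A.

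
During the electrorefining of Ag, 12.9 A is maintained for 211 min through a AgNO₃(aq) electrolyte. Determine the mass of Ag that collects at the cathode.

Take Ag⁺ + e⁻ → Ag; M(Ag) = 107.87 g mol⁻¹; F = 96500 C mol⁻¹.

Q = I·t = 12.90 A × 12660 s = 163300 C.
n(e⁻) = Q/F = 163300 / 96500 = 1.692 mol.
Ag⁺ + e⁻ → Ag, so n(Ag) = n(e⁻)/1 = 1.692 mol.
m = n·M = 1.692 × 107.87 = 183 g.

183 g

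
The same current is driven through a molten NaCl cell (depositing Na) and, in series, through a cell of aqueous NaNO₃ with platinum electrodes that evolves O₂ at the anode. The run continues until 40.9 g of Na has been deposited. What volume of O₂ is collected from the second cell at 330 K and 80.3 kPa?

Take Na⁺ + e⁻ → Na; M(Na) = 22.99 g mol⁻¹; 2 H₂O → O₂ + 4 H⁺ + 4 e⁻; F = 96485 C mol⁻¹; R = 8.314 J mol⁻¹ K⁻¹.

n(Na) = 40.9 / 22.99 = 1.779 mol, so n(e⁻) = 1 × 1.779 = 1.779 mol.
The cells are in series, so the same 1.779 mol of electrons passes through the second cell.
2 H₂O → O₂ + 4 H⁺ + 4 e⁻ — 4 mol e⁻ per mol O₂, so n(O₂) = 1.779/4 = 0.4448 mol.
V = nRT/P = (0.4448 × 8.314 × 330) / (80.3 × 10³) = 0.0152 m³ = 15.2 L.

15.2 L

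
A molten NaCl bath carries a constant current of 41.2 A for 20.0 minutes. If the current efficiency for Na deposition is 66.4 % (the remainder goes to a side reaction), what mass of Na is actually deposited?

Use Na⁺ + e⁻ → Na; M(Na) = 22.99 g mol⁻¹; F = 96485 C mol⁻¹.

7.82 g

Q = I·t = 41.20 × 1200.0 = 49440 C.
n(e⁻) = 49440/96485 = 0.5124 mol; theoretically n(Na) = 0.5124/1 = 0.5124 mol, m_theo = 11.78 g.
At 66.4 % efficiency, m_actual = 0.664 × 11.78 = 7.82 g.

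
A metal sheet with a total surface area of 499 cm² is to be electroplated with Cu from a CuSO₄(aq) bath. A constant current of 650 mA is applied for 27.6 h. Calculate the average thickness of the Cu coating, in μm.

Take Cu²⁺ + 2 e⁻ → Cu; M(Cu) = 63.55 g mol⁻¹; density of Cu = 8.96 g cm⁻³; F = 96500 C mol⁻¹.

47.6 μm

Q = I·t = 0.6500 × 99360 = 64580 C; n(e⁻) = 0.6693 mol.
n(Cu) = n(e⁻)/2 = 0.3346 mol, so m = 0.3346 × 63.55 = 21.27 g.
Volume = m/ρ = 21.27 / 8.96 = 2.373 cm³.
Thickness = V/A = 2.373 / 499 = 0.00476 cm = 47.6 μm.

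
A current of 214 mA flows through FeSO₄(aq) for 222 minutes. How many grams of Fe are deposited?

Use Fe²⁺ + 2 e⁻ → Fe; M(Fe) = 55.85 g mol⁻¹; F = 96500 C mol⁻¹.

Q = I·t = 0.2140 A × 13320 s = 2850 C.
n(e⁻) = Q/F = 2850 / 96500 = 0.02954 mol.
Fe²⁺ + 2 e⁻ → Fe, so n(Fe) = n(e⁻)/2 = 0.01477 mol.
m = n·M = 0.01477 × 55.85 = 0.825 g.

0.825 g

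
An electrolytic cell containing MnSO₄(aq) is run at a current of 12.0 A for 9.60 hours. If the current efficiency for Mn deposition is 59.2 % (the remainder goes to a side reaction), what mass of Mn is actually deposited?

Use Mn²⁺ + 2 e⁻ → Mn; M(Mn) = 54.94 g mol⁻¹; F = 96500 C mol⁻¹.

69.9 g

Q = I·t = 12.00 × 34560 = 414700 C.
n(e⁻) = 414700/96500 = 4.298 mol; theoretically n(Mn) = 4.298/2 = 2.149 mol, m_theo = 118.1 g.
At 59.2 % efficiency, m_actual = 0.592 × 118.1 = 69.9 g.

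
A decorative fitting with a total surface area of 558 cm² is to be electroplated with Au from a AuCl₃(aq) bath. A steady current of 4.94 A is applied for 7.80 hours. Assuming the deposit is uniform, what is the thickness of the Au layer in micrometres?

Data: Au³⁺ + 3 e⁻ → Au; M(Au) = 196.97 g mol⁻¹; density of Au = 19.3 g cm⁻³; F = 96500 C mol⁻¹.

Q = I·t = 4.940 × 28080 = 138700 C; n(e⁻) = 1.437 mol.
n(Au) = n(e⁻)/3 = 0.4792 mol, so m = 0.4792 × 196.97 = 94.38 g.
Volume = m/ρ = 94.38 / 19.3 = 4.890 cm³.
Thickness = V/A = 4.890 / 558 = 0.00876 cm = 87.6 μm.

87.6 μm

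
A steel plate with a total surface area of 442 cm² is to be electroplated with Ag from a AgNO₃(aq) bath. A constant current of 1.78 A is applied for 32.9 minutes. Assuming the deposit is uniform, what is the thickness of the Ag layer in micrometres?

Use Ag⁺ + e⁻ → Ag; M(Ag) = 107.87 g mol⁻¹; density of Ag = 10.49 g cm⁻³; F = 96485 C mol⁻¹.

Q = I·t = 1.780 × 1974.0 = 3514 C; n(e⁻) = 0.03642 mol.
n(Ag) = n(e⁻)/1 = 0.03642 mol, so m = 0.03642 × 107.87 = 3.928 g.
Volume = m/ρ = 3.928 / 10.49 = 0.3745 cm³.
Thickness = V/A = 0.3745 / 442 = 8.47 × 10⁻⁴ cm = 8.47 μm.

8.47 μm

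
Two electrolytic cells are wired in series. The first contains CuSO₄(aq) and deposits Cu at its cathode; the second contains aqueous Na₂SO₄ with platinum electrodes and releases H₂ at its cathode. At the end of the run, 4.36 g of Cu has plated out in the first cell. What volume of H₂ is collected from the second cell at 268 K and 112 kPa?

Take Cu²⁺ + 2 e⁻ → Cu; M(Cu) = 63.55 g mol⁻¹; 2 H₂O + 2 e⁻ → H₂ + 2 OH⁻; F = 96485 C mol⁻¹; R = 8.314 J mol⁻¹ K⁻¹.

1.36 L

n(Cu) = 4.36 / 63.55 = 0.06861 mol, so n(e⁻) = 2 × 0.06861 = 0.1372 mol.
The cells are in series, so the same 0.1372 mol of electrons passes through the second cell.
2 H₂O + 2 e⁻ → H₂ + 2 OH⁻ — 2 mol e⁻ per mol H₂, so n(H₂) = 0.1372/2 = 0.06861 mol.
V = nRT/P = (0.06861 × 8.314 × 268) / (112 × 10³) = 0.00136 m³ = 1.36 L.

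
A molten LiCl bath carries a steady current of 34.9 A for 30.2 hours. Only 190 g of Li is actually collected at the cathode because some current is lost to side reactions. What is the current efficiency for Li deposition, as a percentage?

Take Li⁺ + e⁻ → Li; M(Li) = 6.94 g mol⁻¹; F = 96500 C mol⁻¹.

69.6 %

Q = I·t = 34.90 × 108720 = 3794000 C; n(e⁻) = 3794000/96500 = 39.32 mol.
Theoretical n(Li) = n(e⁻)/1 = 39.32 mol, i.e. m_theo = 39.32 × 6.94 = 272.9 g.
Efficiency = m_actual / m_theo = 190 / 272.9 = 69.6 %.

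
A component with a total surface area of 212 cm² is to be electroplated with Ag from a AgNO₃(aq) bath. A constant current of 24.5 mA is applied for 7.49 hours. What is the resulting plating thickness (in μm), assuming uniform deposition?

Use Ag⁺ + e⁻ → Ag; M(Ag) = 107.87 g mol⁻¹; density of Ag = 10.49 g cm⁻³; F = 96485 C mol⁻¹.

3.32 μm

Q = I·t = 0.02450 × 26964 = 660.6 C; n(e⁻) = 0.006847 mol.
n(Ag) = n(e⁻)/1 = 0.006847 mol, so m = 0.006847 × 107.87 = 0.7386 g.
Volume = m/ρ = 0.7386 / 10.49 = 0.07041 cm³.
Thickness = V/A = 0.07041 / 212 = 3.32 × 10⁻⁴ cm = 3.32 μm.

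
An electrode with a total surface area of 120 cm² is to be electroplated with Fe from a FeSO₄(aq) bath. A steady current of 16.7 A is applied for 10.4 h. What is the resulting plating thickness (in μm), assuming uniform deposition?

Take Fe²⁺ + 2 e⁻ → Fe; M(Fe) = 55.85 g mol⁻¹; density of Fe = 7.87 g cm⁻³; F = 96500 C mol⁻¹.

Q = I·t = 16.70 × 37440 = 625200 C; n(e⁻) = 6.479 mol.
n(Fe) = n(e⁻)/2 = 3.240 mol, so m = 3.240 × 55.85 = 180.9 g.
Volume = m/ρ = 180.9 / 7.87 = 22.99 cm³.
Thickness = V/A = 22.99 / 120 = 0.192 cm = 1920 μm.

1920 μm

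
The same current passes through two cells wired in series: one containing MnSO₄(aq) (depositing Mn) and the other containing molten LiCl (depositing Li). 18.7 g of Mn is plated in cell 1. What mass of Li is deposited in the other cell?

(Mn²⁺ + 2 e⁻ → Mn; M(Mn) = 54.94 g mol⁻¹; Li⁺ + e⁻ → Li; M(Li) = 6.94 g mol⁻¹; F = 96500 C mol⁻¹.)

4.72 g

n(Mn) = 18.7 / 54.94 = 0.3404 mol.
Since Mn²⁺ + 2 e⁻ → Mn, n(e⁻) passed = 2 × 0.3404 = 0.6807 mol.
Cells in series carry the same charge, so the same 0.6807 mol of electrons passes through cell 2.
Li⁺ + e⁻ → Li, so n(Li) = 0.6807 / 1 = 0.6807 mol.
m(Li) = 0.6807 × 6.94 = 4.72 g.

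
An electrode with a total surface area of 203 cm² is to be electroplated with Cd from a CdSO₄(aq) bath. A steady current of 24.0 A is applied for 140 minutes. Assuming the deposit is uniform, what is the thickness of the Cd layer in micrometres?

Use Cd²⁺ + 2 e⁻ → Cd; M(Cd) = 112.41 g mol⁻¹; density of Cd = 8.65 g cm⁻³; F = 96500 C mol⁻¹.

Q = I·t = 24.00 × 8400.0 = 201600 C; n(e⁻) = 2.089 mol.
n(Cd) = n(e⁻)/2 = 1.045 mol, so m = 1.045 × 112.41 = 117.4 g.
Volume = m/ρ = 117.4 / 8.65 = 13.57 cm³.
Thickness = V/A = 13.57 / 203 = 0.0669 cm = 669 μm.

669 μm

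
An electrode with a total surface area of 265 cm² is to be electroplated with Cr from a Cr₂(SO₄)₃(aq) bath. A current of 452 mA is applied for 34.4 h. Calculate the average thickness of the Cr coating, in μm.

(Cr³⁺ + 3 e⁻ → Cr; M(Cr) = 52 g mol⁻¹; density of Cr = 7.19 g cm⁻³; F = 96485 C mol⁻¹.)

Q = I·t = 0.4520 × 123840 = 55980 C; n(e⁻) = 0.5801 mol.
n(Cr) = n(e⁻)/3 = 0.1934 mol, so m = 0.1934 × 52 = 10.06 g.
Volume = m/ρ = 10.06 / 7.19 = 1.399 cm³.
Thickness = V/A = 1.399 / 265 = 0.00528 cm = 52.8 μm.

52.8 μm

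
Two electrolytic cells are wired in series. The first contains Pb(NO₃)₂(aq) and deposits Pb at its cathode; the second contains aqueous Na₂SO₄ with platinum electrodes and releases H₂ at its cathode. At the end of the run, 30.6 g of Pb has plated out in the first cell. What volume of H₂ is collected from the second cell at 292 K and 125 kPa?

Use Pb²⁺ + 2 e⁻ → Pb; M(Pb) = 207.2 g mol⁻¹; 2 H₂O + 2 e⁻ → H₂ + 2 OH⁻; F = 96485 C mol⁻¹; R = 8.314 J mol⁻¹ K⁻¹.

n(Pb) = 30.6 / 207.2 = 0.1477 mol, so n(e⁻) = 2 × 0.1477 = 0.2954 mol.
The cells are in series, so the same 0.2954 mol of electrons passes through the second cell.
2 H₂O + 2 e⁻ → H₂ + 2 OH⁻ — 2 mol e⁻ per mol H₂, so n(H₂) = 0.2954/2 = 0.1477 mol.
V = nRT/P = (0.1477 × 8.314 × 292) / (125 × 10³) = 0.00287 m³ = 2.87 L.

2.87 L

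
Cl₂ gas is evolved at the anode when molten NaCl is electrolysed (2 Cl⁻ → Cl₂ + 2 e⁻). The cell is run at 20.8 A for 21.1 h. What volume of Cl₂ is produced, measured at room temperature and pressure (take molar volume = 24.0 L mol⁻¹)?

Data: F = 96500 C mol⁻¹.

196 L

Q = I·t = 20.80 A × 75960 s = 1580000 C.
n(e⁻) = Q/F = 1580000 / 96500 = 16.37 mol.
2 electrons are transferred per Cl₂ molecule, so n(Cl₂) = 16.37 / 2 = 8.186 mol.
V = n × V_m = 8.186 × 24.0 = 196 L.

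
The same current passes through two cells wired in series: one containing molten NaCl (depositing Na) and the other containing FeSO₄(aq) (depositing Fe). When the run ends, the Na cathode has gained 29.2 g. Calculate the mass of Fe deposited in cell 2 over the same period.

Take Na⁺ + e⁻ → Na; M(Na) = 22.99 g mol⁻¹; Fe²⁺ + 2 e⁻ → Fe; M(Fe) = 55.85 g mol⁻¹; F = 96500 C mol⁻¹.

35.5 g

n(Na) = 29.2 / 22.99 = 1.270 mol.
Since Na⁺ + e⁻ → Na, n(e⁻) passed = 1 × 1.270 = 1.270 mol.
Cells in series carry the same charge, so the same 1.270 mol of electrons passes through cell 2.
Fe²⁺ + 2 e⁻ → Fe, so n(Fe) = 1.270 / 2 = 0.6351 mol.
m(Fe) = 0.6351 × 55.85 = 35.5 g.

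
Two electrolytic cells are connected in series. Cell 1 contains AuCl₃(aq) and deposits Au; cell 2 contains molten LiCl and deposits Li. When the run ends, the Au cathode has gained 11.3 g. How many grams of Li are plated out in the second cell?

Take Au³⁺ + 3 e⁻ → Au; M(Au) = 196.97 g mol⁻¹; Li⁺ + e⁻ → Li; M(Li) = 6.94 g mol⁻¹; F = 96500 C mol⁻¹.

n(Au) = 11.3 / 196.97 = 0.05737 mol.
Since Au³⁺ + 3 e⁻ → Au, n(e⁻) passed = 3 × 0.05737 = 0.1721 mol.
Cells in series carry the same charge, so the same 0.1721 mol of electrons passes through cell 2.
Li⁺ + e⁻ → Li, so n(Li) = 0.1721 / 1 = 0.1721 mol.
m(Li) = 0.1721 × 6.94 = 1.19 g.

1.19 g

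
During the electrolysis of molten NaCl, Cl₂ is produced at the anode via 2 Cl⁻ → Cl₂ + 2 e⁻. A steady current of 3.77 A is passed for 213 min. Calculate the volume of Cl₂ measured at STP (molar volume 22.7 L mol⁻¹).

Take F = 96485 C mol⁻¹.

Q = I·t = 3.770 A × 12780 s = 48180 C.
n(e⁻) = Q/F = 48180 / 96485 = 0.4994 mol.
2 electrons are transferred per Cl₂ molecule, so n(Cl₂) = 0.4994 / 2 = 0.2497 mol.
V = n × V_m = 0.2497 × 22.7 = 5.67 L.

5.67 L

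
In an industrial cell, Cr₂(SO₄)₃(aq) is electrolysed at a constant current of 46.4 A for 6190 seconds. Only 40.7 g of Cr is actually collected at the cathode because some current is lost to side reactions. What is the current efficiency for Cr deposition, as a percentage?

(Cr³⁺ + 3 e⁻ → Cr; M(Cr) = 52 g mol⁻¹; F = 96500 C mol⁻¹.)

Q = I·t = 46.40 × 6190.0 = 287200 C; n(e⁻) = 287200/96500 = 2.976 mol.
Theoretical n(Cr) = n(e⁻)/3 = 0.9921 mol, i.e. m_theo = 0.9921 × 52 = 51.59 g.
Efficiency = m_actual / m_theo = 40.7 / 51.59 = 78.9 %.

78.9 %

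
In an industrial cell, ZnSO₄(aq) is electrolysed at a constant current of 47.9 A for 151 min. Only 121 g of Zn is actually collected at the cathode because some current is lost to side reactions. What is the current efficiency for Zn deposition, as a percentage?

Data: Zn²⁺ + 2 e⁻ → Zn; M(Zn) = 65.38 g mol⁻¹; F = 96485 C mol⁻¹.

82.3 %

Q = I·t = 47.90 × 9060.0 = 434000 C; n(e⁻) = 434000/96485 = 4.498 mol.
Theoretical n(Zn) = n(e⁻)/2 = 2.249 mol, i.e. m_theo = 2.249 × 65.38 = 147.0 g.
Efficiency = m_actual / m_theo = 121 / 147.0 = 82.3 %.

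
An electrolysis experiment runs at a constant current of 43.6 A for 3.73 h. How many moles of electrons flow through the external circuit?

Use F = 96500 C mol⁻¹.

6.07 mol

Q = I·t = 43.60 A × 13428 s = 585500 C.
n(e⁻) = Q/F = 585500 / 96500 = 6.07 mol.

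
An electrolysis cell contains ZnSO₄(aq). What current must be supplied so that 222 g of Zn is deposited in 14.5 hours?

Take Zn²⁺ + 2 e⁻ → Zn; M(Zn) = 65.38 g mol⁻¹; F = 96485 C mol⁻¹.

12.6 A

n(Zn) = 222 / 65.38 = 3.396 mol.
n(e⁻) = 2 × 3.396 = 6.791 mol.
Q = n(e⁻)·F = 6.791 × 96485 = 655200 C.
I = Q/t = 655200 / 52200 s = 12.6 A.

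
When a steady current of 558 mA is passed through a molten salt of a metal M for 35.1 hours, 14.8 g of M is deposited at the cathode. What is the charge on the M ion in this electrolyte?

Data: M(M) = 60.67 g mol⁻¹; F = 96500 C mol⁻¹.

Q = I·t = 0.5580 A × 126360 s = 70510 C, so n(e⁻) = 70510/96500 = 0.7307 mol.
n(M) deposited = 14.8 / 60.67 = 0.2439 mol.
Electrons per atom = n(e⁻)/n(M) = 0.7307 / 0.2439 = 3.00 ≈ 3, so the ion is M³⁺.

+3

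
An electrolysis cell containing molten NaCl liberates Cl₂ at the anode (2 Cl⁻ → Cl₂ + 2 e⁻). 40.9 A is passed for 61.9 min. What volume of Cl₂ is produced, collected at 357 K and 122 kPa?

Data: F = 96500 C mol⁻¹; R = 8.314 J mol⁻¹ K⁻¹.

19.1 L

Q = I·t = 40.90 A × 3714.0 s = 151900 C.
n(e⁻) = Q/F = 151900 / 96500 = 1.574 mol.
2 electrons are transferred per Cl₂ molecule, so n(Cl₂) = 1.574 / 2 = 0.7871 mol.
V = nRT/P = (0.7871 × 8.314 × 357) / (122 × 10³ Pa) = 0.0191 m³ = 19.1 L.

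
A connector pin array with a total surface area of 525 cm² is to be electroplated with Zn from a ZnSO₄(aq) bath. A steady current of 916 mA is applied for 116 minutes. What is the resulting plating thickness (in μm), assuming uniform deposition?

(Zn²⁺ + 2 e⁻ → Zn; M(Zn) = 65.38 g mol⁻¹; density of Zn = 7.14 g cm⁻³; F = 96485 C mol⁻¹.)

5.76 μm

Q = I·t = 0.9160 × 6960.0 = 6375 C; n(e⁻) = 0.06608 mol.
n(Zn) = n(e⁻)/2 = 0.03304 mol, so m = 0.03304 × 65.38 = 2.160 g.
Volume = m/ρ = 2.160 / 7.14 = 0.3025 cm³.
Thickness = V/A = 0.3025 / 525 = 5.76 × 10⁻⁴ cm = 5.76 μm.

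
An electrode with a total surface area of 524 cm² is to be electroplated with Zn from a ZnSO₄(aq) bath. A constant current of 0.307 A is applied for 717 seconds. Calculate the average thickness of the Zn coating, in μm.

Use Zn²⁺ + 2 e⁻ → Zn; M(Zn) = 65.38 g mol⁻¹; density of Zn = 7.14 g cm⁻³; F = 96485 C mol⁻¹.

0.199 μm

Q = I·t = 0.3070 × 717.00 = 220.1 C; n(e⁻) = 0.002281 mol.
n(Zn) = n(e⁻)/2 = 0.001141 mol, so m = 0.001141 × 65.38 = 0.07458 g.
Volume = m/ρ = 0.07458 / 7.14 = 0.01045 cm³.
Thickness = V/A = 0.01045 / 524 = 1.99 × 10⁻⁵ cm = 0.199 μm.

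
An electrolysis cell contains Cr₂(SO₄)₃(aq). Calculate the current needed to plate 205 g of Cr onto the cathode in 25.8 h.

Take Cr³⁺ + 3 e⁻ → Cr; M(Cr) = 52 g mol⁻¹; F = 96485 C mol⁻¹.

n(Cr) = 205 / 52 = 3.942 mol.
n(e⁻) = 3 × 3.942 = 11.83 mol.
Q = n(e⁻)·F = 11.83 × 96485 = 1141000 C.
I = Q/t = 1141000 / 92880 s = 12.3 A.

12.3 A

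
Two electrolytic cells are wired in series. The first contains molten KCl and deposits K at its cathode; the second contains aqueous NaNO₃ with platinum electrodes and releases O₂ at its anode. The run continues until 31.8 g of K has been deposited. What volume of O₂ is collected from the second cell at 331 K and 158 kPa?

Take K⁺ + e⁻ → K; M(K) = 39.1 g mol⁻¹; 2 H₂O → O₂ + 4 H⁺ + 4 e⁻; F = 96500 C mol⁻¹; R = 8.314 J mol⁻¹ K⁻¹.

3.54 L

n(K) = 31.8 / 39.1 = 0.8133 mol, so n(e⁻) = 1 × 0.8133 = 0.8133 mol.
The cells are in series, so the same 0.8133 mol of electrons passes through the second cell.
2 H₂O → O₂ + 4 H⁺ + 4 e⁻ — 4 mol e⁻ per mol O₂, so n(O₂) = 0.8133/4 = 0.2033 mol.
V = nRT/P = (0.2033 × 8.314 × 331) / (158 × 10³) = 0.00354 m³ = 3.54 L.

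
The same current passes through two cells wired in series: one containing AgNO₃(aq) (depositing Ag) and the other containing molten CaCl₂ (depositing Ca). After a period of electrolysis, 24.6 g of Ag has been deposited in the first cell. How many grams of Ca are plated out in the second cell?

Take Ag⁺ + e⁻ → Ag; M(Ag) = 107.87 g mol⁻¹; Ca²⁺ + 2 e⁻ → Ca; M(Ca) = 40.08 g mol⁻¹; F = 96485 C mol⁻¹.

n(Ag) = 24.6 / 107.87 = 0.2281 mol.
Since Ag⁺ + e⁻ → Ag, n(e⁻) passed = 1 × 0.2281 = 0.2281 mol.
Cells in series carry the same charge, so the same 0.2281 mol of electrons passes through cell 2.
Ca²⁺ + 2 e⁻ → Ca, so n(Ca) = 0.2281 / 2 = 0.1140 mol.
m(Ca) = 0.1140 × 40.08 = 4.57 g.

4.57 g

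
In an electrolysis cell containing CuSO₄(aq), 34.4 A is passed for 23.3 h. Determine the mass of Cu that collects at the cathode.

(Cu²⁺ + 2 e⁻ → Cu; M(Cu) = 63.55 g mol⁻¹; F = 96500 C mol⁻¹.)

950 g

Q = I·t = 34.40 A × 83880 s = 2885000 C.
n(e⁻) = Q/F = 2885000 / 96500 = 29.90 mol.
Cu²⁺ + 2 e⁻ → Cu, so n(Cu) = n(e⁻)/2 = 14.95 mol.
m = n·M = 14.95 × 63.55 = 950 g.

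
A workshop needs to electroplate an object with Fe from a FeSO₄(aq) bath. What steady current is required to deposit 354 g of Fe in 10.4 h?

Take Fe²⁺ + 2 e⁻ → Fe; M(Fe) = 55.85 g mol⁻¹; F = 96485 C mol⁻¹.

n(Fe) = 354 / 55.85 = 6.338 mol.
n(e⁻) = 2 × 6.338 = 12.68 mol.
Q = n(e⁻)·F = 12.68 × 96485 = 1223000 C.
I = Q/t = 1223000 / 37440 s = 32.7 A.

32.7 A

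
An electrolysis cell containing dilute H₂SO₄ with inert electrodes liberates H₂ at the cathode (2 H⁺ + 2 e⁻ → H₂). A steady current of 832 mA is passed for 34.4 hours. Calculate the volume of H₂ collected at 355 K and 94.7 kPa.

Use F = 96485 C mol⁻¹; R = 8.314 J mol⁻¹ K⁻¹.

16.6 L

Q = I·t = 0.8320 A × 123840 s = 103000 C.
n(e⁻) = Q/F = 103000 / 96485 = 1.068 mol.
2 electrons are transferred per H₂ molecule, so n(H₂) = 1.068 / 2 = 0.5339 mol.
V = nRT/P = (0.5339 × 8.314 × 355) / (94.7 × 10³ Pa) = 0.0166 m³ = 16.6 L.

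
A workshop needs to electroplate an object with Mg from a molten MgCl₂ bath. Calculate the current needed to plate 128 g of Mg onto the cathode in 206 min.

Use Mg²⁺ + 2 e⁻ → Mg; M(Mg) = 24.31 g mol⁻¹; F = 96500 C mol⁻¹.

82.2 A

n(Mg) = 128 / 24.31 = 5.265 mol.
n(e⁻) = 2 × 5.265 = 10.53 mol.
Q = n(e⁻)·F = 10.53 × 96500 = 1016000 C.
I = Q/t = 1016000 / 12360 s = 82.2 A.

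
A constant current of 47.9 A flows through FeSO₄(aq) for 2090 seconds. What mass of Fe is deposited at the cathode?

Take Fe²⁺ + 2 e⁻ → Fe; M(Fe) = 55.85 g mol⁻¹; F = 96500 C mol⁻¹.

29.0 g

Q = I·t = 47.90 A × 2090.0 s = 100100 C.
n(e⁻) = Q/F = 100100 / 96500 = 1.037 mol.
Fe²⁺ + 2 e⁻ → Fe, so n(Fe) = n(e⁻)/2 = 0.5187 mol.
m = n·M = 0.5187 × 55.85 = 29.0 g.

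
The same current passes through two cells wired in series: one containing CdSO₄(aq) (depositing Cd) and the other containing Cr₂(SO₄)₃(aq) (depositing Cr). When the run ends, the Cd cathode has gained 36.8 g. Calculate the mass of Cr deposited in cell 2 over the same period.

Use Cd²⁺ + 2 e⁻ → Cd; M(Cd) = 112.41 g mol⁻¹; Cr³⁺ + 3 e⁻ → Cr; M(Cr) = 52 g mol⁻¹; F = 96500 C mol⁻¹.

n(Cd) = 36.8 / 112.41 = 0.3274 mol.
Since Cd²⁺ + 2 e⁻ → Cd, n(e⁻) passed = 2 × 0.3274 = 0.6547 mol.
Cells in series carry the same charge, so the same 0.6547 mol of electrons passes through cell 2.
Cr³⁺ + 3 e⁻ → Cr, so n(Cr) = 0.6547 / 3 = 0.2182 mol.
m(Cr) = 0.2182 × 52 = 11.3 g.

11.3 g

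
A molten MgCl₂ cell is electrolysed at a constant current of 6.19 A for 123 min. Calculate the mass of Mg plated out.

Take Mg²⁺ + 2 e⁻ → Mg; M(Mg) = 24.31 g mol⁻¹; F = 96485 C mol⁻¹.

Q = I·t = 6.190 A × 7380.0 s = 45680 C.
n(e⁻) = Q/F = 45680 / 96485 = 0.4735 mol.
Mg²⁺ + 2 e⁻ → Mg, so n(Mg) = n(e⁻)/2 = 0.2367 mol.
m = n·M = 0.2367 × 24.31 = 5.75 g.

5.75 g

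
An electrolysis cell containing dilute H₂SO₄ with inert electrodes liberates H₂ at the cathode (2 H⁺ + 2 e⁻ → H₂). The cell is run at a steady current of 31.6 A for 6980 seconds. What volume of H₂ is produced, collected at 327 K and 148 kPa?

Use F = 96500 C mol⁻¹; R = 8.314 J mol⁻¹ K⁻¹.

21.0 L

Q = I·t = 31.60 A × 6980.0 s = 220600 C.
n(e⁻) = Q/F = 220600 / 96500 = 2.286 mol.
2 electrons are transferred per H₂ molecule, so n(H₂) = 2.286 / 2 = 1.143 mol.
V = nRT/P = (1.143 × 8.314 × 327) / (148 × 10³ Pa) = 0.0210 m³ = 21.0 L.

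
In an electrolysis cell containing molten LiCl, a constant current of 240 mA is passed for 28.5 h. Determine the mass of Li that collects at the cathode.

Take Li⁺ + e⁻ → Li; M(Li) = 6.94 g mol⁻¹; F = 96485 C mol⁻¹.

1.77 g

Q = I·t = 0.2400 A × 102600 s = 24620 C.
n(e⁻) = Q/F = 24620 / 96485 = 0.2552 mol.
Li⁺ + e⁻ → Li, so n(Li) = n(e⁻)/1 = 0.2552 mol.
m = n·M = 0.2552 × 6.94 = 1.77 g.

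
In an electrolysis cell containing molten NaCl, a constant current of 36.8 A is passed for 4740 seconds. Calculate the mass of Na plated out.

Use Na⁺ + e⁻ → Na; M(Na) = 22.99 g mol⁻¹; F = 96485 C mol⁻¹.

Q = I·t = 36.80 A × 4740.0 s = 174400 C.
n(e⁻) = Q/F = 174400 / 96485 = 1.808 mol.
Na⁺ + e⁻ → Na, so n(Na) = n(e⁻)/1 = 1.808 mol.
m = n·M = 1.808 × 22.99 = 41.6 g.

41.6 g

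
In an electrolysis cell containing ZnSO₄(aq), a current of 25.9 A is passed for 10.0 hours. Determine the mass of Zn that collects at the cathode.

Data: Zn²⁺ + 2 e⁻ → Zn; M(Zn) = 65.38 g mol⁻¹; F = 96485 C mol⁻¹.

316 g

Q = I·t = 25.90 A × 36000 s = 932400 C.
n(e⁻) = Q/F = 932400 / 96485 = 9.664 mol.
Zn²⁺ + 2 e⁻ → Zn, so n(Zn) = n(e⁻)/2 = 4.832 mol.
m = n·M = 4.832 × 65.38 = 316 g.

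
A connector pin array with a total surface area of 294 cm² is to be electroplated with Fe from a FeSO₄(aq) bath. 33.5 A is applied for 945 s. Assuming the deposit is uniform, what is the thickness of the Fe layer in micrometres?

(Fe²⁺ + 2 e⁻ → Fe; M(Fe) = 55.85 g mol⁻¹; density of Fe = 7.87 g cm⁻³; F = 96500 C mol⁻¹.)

Q = I·t = 33.50 × 945.00 = 31660 C; n(e⁻) = 0.3281 mol.
n(Fe) = n(e⁻)/2 = 0.1640 mol, so m = 0.1640 × 55.85 = 9.161 g.
Volume = m/ρ = 9.161 / 7.87 = 1.164 cm³.
Thickness = V/A = 1.164 / 294 = 0.00396 cm = 39.6 μm.

39.6 μm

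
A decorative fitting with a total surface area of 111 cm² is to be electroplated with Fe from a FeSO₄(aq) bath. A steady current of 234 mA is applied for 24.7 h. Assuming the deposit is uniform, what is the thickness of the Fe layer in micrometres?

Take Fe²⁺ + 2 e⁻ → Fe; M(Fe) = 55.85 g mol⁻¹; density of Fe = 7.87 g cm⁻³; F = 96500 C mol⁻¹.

Q = I·t = 0.2340 × 88920 = 20810 C; n(e⁻) = 0.2156 mol.
n(Fe) = n(e⁻)/2 = 0.1078 mol, so m = 0.1078 × 55.85 = 6.021 g.
Volume = m/ρ = 6.021 / 7.87 = 0.7651 cm³.
Thickness = V/A = 0.7651 / 111 = 0.00689 cm = 68.9 μm.

68.9 μm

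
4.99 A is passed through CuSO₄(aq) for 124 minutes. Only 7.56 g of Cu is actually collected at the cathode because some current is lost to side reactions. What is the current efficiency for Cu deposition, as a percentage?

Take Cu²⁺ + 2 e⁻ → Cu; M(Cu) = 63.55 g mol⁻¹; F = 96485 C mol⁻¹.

Q = I·t = 4.990 × 7440.0 = 37130 C; n(e⁻) = 37130/96485 = 0.3848 mol.
Theoretical n(Cu) = n(e⁻)/2 = 0.1924 mol, i.e. m_theo = 0.1924 × 63.55 = 12.23 g.
Efficiency = m_actual / m_theo = 7.56 / 12.23 = 61.8 %.

61.8 %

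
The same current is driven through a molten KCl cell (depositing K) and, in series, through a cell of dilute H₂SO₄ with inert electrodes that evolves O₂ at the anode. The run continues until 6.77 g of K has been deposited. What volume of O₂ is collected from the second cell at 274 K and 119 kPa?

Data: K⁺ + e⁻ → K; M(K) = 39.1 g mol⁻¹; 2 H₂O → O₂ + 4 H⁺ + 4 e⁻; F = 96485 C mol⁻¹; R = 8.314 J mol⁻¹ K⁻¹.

n(K) = 6.77 / 39.1 = 0.1731 mol, so n(e⁻) = 1 × 0.1731 = 0.1731 mol.
The cells are in series, so the same 0.1731 mol of electrons passes through the second cell.
2 H₂O → O₂ + 4 H⁺ + 4 e⁻ — 4 mol e⁻ per mol O₂, so n(O₂) = 0.1731/4 = 0.04329 mol.
V = nRT/P = (0.04329 × 8.314 × 274) / (119 × 10³) = 8.29 × 10⁻⁴ m³ = 0.829 L.

0.829 L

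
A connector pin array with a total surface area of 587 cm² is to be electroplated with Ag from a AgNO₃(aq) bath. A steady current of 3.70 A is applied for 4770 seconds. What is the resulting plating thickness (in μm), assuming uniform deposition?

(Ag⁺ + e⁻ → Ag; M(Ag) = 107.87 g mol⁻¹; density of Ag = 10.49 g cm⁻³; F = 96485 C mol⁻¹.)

Q = I·t = 3.700 × 4770.0 = 17650 C; n(e⁻) = 0.1829 mol.
n(Ag) = n(e⁻)/1 = 0.1829 mol, so m = 0.1829 × 107.87 = 19.73 g.
Volume = m/ρ = 19.73 / 10.49 = 1.881 cm³.
Thickness = V/A = 1.881 / 587 = 0.00320 cm = 32.0 μm.

32.0 μm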